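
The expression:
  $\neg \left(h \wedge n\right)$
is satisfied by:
  {h: False, n: False}
  {n: True, h: False}
  {h: True, n: False}


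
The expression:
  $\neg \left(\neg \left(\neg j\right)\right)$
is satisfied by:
  {j: False}


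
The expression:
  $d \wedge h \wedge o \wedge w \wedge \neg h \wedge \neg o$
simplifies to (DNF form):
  $\text{False}$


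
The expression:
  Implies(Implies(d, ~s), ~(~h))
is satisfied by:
  {d: True, h: True, s: True}
  {d: True, h: True, s: False}
  {h: True, s: True, d: False}
  {h: True, s: False, d: False}
  {d: True, s: True, h: False}


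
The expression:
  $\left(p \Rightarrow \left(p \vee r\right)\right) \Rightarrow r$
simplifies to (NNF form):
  $r$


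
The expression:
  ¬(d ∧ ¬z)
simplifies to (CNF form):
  z ∨ ¬d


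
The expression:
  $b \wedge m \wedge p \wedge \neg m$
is never true.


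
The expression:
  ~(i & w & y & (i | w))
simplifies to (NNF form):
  ~i | ~w | ~y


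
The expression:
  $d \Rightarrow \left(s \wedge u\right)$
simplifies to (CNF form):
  $\left(s \vee \neg d\right) \wedge \left(u \vee \neg d\right)$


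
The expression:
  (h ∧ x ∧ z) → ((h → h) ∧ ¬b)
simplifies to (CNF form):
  ¬b ∨ ¬h ∨ ¬x ∨ ¬z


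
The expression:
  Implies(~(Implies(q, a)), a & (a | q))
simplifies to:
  a | ~q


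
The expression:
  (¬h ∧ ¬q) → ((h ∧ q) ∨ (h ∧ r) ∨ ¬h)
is always true.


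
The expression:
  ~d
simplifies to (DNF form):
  ~d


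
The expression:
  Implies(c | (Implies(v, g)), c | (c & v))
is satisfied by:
  {c: True, v: True, g: False}
  {c: True, g: False, v: False}
  {c: True, v: True, g: True}
  {c: True, g: True, v: False}
  {v: True, g: False, c: False}


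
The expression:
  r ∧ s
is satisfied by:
  {r: True, s: True}


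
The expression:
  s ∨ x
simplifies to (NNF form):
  s ∨ x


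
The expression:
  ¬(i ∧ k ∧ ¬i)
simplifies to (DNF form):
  True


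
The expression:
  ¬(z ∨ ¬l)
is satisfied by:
  {l: True, z: False}


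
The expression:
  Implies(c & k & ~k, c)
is always true.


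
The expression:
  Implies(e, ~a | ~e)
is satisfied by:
  {e: False, a: False}
  {a: True, e: False}
  {e: True, a: False}


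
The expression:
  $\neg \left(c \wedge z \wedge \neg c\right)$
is always true.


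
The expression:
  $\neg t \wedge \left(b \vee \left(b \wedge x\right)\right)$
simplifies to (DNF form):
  $b \wedge \neg t$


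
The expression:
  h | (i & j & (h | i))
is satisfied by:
  {h: True, j: True, i: True}
  {h: True, j: True, i: False}
  {h: True, i: True, j: False}
  {h: True, i: False, j: False}
  {j: True, i: True, h: False}


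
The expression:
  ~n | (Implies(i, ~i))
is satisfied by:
  {n: False, i: False}
  {i: True, n: False}
  {n: True, i: False}


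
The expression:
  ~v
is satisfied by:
  {v: False}


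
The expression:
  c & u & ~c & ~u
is never true.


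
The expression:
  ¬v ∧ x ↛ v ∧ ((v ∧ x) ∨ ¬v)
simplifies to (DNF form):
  x ∧ ¬v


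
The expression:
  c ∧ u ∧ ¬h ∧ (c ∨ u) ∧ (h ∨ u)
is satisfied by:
  {c: True, u: True, h: False}


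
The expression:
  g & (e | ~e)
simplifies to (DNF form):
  g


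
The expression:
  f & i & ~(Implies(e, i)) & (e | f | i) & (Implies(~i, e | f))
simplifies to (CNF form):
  False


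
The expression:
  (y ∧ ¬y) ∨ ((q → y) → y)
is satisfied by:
  {y: True, q: True}
  {y: True, q: False}
  {q: True, y: False}


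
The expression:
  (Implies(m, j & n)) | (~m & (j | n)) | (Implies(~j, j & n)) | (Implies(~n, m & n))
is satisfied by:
  {n: True, j: True, m: False}
  {n: True, j: False, m: False}
  {j: True, n: False, m: False}
  {n: False, j: False, m: False}
  {n: True, m: True, j: True}
  {n: True, m: True, j: False}
  {m: True, j: True, n: False}


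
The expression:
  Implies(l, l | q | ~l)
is always true.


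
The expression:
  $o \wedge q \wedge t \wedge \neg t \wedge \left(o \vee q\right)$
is never true.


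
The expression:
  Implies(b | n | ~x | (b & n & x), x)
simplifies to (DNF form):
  x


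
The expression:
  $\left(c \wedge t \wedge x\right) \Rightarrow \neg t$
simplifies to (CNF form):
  $\neg c \vee \neg t \vee \neg x$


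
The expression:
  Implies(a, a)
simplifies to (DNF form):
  True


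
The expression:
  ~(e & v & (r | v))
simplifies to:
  ~e | ~v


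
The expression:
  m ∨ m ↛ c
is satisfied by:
  {m: True}


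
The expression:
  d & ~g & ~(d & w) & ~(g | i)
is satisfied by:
  {d: True, g: False, w: False, i: False}


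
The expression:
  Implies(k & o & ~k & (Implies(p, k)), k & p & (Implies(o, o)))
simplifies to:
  True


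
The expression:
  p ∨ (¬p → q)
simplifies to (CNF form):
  p ∨ q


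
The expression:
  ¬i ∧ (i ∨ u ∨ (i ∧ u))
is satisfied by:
  {u: True, i: False}


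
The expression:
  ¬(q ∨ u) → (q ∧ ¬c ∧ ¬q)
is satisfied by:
  {q: True, u: True}
  {q: True, u: False}
  {u: True, q: False}


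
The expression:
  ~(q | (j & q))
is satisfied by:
  {q: False}


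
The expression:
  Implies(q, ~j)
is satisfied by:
  {q: False, j: False}
  {j: True, q: False}
  {q: True, j: False}


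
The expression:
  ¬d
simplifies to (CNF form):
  ¬d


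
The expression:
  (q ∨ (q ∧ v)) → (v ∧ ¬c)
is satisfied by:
  {v: True, c: False, q: False}
  {c: False, q: False, v: False}
  {v: True, c: True, q: False}
  {c: True, v: False, q: False}
  {q: True, v: True, c: False}


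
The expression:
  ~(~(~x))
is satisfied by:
  {x: False}


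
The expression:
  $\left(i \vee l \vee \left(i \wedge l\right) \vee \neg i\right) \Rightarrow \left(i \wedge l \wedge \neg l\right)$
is never true.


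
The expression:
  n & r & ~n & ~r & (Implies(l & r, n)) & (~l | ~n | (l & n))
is never true.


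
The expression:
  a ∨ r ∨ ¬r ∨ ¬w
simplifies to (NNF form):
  True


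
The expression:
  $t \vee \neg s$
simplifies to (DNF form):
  $t \vee \neg s$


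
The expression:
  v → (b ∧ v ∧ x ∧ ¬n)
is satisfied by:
  {b: True, x: True, n: False, v: False}
  {b: True, n: False, x: False, v: False}
  {x: True, b: False, n: False, v: False}
  {b: False, n: False, x: False, v: False}
  {b: True, x: True, n: True, v: False}
  {b: True, n: True, x: False, v: False}
  {x: True, n: True, b: False, v: False}
  {n: True, b: False, x: False, v: False}
  {v: True, b: True, x: True, n: False}


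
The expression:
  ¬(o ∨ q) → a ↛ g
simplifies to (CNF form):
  (a ∨ o ∨ q) ∧ (o ∨ q ∨ ¬g)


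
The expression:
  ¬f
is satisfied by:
  {f: False}


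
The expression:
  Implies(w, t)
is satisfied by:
  {t: True, w: False}
  {w: False, t: False}
  {w: True, t: True}


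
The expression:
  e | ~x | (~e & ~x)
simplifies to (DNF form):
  e | ~x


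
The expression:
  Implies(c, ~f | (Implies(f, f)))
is always true.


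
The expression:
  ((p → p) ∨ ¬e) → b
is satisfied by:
  {b: True}


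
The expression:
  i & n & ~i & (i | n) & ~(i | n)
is never true.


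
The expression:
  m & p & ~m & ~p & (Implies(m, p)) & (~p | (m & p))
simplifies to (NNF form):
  False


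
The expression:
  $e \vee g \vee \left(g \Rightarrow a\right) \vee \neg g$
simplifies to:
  $\text{True}$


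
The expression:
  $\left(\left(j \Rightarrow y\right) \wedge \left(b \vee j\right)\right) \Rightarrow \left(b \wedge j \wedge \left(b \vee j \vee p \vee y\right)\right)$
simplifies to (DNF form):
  $\left(b \wedge j\right) \vee \left(\neg b \wedge \neg j\right) \vee \left(\neg b \wedge \neg y\right)$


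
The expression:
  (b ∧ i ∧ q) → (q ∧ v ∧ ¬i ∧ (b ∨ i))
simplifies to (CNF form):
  ¬b ∨ ¬i ∨ ¬q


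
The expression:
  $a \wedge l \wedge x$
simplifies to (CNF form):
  $a \wedge l \wedge x$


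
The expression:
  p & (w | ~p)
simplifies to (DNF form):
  p & w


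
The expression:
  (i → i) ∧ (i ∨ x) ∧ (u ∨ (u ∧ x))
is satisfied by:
  {i: True, x: True, u: True}
  {i: True, u: True, x: False}
  {x: True, u: True, i: False}


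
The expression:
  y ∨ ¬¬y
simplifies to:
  y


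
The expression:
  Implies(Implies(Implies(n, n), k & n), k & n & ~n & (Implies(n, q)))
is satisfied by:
  {k: False, n: False}
  {n: True, k: False}
  {k: True, n: False}


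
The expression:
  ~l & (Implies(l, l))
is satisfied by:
  {l: False}


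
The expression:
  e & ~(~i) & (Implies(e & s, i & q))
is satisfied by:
  {i: True, e: True, q: True, s: False}
  {i: True, e: True, s: False, q: False}
  {i: True, e: True, q: True, s: True}


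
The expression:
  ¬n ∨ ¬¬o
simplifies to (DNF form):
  o ∨ ¬n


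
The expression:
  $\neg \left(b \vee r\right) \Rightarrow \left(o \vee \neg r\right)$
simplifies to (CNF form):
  $\text{True}$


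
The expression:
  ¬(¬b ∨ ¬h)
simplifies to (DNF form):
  b ∧ h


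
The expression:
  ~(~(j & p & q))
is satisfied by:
  {p: True, j: True, q: True}


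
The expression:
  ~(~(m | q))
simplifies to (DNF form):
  m | q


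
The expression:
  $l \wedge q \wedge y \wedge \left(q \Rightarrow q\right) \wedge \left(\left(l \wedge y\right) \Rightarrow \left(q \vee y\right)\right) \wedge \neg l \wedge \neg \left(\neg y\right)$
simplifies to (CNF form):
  $\text{False}$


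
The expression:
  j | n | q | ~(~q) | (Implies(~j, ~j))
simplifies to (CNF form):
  True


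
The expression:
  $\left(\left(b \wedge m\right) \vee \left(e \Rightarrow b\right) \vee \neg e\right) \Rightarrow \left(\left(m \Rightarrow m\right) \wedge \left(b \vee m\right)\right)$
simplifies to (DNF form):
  $b \vee e \vee m$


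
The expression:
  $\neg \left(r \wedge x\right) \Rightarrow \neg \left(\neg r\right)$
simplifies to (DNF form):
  $r$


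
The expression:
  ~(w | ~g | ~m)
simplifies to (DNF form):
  g & m & ~w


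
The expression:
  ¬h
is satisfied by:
  {h: False}


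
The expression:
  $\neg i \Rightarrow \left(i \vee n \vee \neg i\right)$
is always true.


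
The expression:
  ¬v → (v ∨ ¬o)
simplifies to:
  v ∨ ¬o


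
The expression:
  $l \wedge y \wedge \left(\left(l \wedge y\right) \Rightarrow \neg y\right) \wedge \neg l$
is never true.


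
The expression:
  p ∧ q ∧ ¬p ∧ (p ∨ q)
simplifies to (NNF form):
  False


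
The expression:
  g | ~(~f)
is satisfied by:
  {g: True, f: True}
  {g: True, f: False}
  {f: True, g: False}


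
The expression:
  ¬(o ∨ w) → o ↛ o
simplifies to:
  o ∨ w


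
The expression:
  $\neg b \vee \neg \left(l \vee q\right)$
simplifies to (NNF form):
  $\left(\neg l \wedge \neg q\right) \vee \neg b$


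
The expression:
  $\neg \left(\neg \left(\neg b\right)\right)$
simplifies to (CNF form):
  $\neg b$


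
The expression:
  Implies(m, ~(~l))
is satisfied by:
  {l: True, m: False}
  {m: False, l: False}
  {m: True, l: True}


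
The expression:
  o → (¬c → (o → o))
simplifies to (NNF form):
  True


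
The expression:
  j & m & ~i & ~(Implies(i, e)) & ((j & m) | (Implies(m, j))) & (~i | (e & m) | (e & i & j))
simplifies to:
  False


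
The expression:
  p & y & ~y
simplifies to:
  False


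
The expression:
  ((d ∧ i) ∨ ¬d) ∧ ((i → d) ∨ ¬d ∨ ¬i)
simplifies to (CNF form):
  i ∨ ¬d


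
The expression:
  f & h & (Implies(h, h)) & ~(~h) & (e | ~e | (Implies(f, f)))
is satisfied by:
  {h: True, f: True}


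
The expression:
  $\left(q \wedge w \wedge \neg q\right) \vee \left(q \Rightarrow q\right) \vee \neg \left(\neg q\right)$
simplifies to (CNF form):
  $\text{True}$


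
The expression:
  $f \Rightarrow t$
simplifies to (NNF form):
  $t \vee \neg f$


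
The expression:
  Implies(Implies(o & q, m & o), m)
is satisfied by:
  {o: True, m: True, q: True}
  {o: True, m: True, q: False}
  {m: True, q: True, o: False}
  {m: True, q: False, o: False}
  {o: True, q: True, m: False}


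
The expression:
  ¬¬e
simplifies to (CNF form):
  e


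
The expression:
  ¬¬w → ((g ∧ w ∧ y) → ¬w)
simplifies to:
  ¬g ∨ ¬w ∨ ¬y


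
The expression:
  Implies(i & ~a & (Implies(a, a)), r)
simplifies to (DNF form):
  a | r | ~i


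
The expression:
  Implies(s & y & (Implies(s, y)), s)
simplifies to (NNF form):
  True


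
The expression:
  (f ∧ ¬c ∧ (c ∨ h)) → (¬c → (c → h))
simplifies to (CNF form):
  True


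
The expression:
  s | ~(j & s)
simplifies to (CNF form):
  True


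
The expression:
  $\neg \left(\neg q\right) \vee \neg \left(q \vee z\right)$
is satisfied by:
  {q: True, z: False}
  {z: False, q: False}
  {z: True, q: True}


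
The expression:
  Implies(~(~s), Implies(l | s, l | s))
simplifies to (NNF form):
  True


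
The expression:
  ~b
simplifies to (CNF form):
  ~b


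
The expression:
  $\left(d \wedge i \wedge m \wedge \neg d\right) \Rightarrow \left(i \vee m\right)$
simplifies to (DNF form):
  $\text{True}$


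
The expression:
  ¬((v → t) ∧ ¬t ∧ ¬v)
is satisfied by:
  {t: True, v: True}
  {t: True, v: False}
  {v: True, t: False}


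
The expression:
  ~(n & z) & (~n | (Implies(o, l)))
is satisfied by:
  {l: True, o: False, n: False, z: False}
  {l: False, o: False, n: False, z: False}
  {o: True, l: True, z: False, n: False}
  {o: True, z: False, l: False, n: False}
  {z: True, l: True, o: False, n: False}
  {z: True, l: False, o: False, n: False}
  {z: True, o: True, l: True, n: False}
  {z: True, o: True, l: False, n: False}
  {n: True, l: True, o: False, z: False}
  {n: True, l: False, o: False, z: False}
  {n: True, o: True, l: True, z: False}


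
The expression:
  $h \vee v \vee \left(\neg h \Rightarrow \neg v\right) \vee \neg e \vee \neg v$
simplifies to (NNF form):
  $\text{True}$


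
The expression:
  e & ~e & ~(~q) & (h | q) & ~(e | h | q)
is never true.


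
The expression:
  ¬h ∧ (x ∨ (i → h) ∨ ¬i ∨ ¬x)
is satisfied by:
  {h: False}


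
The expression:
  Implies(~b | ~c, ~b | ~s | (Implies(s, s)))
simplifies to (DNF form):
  True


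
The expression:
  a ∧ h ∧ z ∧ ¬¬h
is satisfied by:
  {a: True, z: True, h: True}


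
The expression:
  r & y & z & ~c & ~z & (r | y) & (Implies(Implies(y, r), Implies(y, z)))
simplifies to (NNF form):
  False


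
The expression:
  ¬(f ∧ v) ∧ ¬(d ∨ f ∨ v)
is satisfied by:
  {d: False, v: False, f: False}


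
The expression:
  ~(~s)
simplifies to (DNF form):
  s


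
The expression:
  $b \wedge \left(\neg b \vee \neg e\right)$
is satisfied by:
  {b: True, e: False}


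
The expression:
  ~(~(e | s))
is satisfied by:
  {e: True, s: True}
  {e: True, s: False}
  {s: True, e: False}


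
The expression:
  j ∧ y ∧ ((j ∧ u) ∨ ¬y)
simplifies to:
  j ∧ u ∧ y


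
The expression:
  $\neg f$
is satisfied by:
  {f: False}


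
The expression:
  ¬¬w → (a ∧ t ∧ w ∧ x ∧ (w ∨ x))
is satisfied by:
  {a: True, t: True, x: True, w: False}
  {a: True, t: True, x: False, w: False}
  {a: True, x: True, t: False, w: False}
  {a: True, x: False, t: False, w: False}
  {t: True, x: True, a: False, w: False}
  {t: True, a: False, x: False, w: False}
  {t: False, x: True, a: False, w: False}
  {t: False, a: False, x: False, w: False}
  {a: True, w: True, t: True, x: True}


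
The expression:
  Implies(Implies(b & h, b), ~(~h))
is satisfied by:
  {h: True}


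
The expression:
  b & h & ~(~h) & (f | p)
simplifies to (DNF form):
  (b & f & h) | (b & h & p)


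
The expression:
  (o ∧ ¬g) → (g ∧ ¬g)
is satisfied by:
  {g: True, o: False}
  {o: False, g: False}
  {o: True, g: True}


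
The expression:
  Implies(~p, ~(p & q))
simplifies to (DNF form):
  True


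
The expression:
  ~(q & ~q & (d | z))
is always true.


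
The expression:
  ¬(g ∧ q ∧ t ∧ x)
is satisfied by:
  {g: False, t: False, x: False, q: False}
  {q: True, g: False, t: False, x: False}
  {x: True, g: False, t: False, q: False}
  {q: True, x: True, g: False, t: False}
  {t: True, q: False, g: False, x: False}
  {q: True, t: True, g: False, x: False}
  {x: True, t: True, q: False, g: False}
  {q: True, x: True, t: True, g: False}
  {g: True, x: False, t: False, q: False}
  {q: True, g: True, x: False, t: False}
  {x: True, g: True, q: False, t: False}
  {q: True, x: True, g: True, t: False}
  {t: True, g: True, x: False, q: False}
  {q: True, t: True, g: True, x: False}
  {x: True, t: True, g: True, q: False}


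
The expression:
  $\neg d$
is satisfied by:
  {d: False}


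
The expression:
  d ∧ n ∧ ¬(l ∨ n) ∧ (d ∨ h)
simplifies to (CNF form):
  False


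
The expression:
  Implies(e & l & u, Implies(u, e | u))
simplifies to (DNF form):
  True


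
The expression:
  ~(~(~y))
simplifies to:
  ~y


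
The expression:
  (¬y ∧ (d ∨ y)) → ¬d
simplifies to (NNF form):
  y ∨ ¬d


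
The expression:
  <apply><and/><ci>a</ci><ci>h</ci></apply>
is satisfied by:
  {a: True, h: True}


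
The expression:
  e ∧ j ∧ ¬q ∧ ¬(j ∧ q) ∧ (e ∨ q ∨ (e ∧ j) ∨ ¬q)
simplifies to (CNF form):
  e ∧ j ∧ ¬q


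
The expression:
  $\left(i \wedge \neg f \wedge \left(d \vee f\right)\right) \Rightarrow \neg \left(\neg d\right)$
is always true.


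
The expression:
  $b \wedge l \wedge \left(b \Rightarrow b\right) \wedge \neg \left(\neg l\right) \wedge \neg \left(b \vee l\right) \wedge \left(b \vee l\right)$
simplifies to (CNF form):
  $\text{False}$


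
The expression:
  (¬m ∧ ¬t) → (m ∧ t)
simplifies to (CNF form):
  m ∨ t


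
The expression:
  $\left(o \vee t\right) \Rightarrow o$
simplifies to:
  $o \vee \neg t$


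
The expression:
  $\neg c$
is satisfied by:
  {c: False}


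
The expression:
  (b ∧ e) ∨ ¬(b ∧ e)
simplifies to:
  True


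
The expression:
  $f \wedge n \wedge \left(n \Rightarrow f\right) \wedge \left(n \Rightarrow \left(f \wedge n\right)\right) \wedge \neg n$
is never true.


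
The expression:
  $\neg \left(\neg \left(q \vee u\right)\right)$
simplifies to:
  $q \vee u$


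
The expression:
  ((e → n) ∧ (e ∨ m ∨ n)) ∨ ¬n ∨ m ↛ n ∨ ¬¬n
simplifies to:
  True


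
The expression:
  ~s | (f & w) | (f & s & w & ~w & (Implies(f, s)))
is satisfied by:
  {w: True, f: True, s: False}
  {w: True, f: False, s: False}
  {f: True, w: False, s: False}
  {w: False, f: False, s: False}
  {w: True, s: True, f: True}


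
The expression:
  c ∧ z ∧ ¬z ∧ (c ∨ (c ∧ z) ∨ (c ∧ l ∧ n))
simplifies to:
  False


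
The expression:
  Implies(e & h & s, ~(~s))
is always true.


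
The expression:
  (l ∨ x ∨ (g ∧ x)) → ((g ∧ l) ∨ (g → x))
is always true.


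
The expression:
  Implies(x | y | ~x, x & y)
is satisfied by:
  {x: True, y: True}


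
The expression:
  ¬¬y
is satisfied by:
  {y: True}


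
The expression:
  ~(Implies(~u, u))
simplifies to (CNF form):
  ~u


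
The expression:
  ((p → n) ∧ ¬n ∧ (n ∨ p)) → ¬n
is always true.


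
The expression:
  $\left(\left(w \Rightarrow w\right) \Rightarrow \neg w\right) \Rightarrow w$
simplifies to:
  $w$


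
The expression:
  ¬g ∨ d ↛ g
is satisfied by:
  {g: False}


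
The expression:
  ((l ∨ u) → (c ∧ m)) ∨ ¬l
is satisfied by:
  {c: True, m: True, l: False}
  {c: True, m: False, l: False}
  {m: True, c: False, l: False}
  {c: False, m: False, l: False}
  {c: True, l: True, m: True}


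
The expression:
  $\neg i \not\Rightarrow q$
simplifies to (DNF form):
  $\neg i \wedge \neg q$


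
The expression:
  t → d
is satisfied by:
  {d: True, t: False}
  {t: False, d: False}
  {t: True, d: True}


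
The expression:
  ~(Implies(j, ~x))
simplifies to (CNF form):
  j & x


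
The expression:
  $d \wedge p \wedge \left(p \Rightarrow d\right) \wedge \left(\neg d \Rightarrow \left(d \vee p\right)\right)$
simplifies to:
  $d \wedge p$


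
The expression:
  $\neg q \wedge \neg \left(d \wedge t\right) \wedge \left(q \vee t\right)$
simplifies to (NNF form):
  $t \wedge \neg d \wedge \neg q$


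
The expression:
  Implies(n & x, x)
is always true.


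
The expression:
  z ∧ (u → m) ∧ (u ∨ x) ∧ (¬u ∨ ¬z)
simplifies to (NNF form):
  x ∧ z ∧ ¬u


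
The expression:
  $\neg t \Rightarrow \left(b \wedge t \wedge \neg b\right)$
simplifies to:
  $t$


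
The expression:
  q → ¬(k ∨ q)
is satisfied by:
  {q: False}


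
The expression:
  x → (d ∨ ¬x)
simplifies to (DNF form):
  d ∨ ¬x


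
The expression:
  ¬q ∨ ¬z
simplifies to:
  ¬q ∨ ¬z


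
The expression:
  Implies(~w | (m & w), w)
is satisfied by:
  {w: True}


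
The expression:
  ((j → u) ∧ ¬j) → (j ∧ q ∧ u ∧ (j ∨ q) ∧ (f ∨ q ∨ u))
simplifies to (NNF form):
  j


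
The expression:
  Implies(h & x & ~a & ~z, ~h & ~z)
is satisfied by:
  {a: True, z: True, h: False, x: False}
  {a: True, h: False, z: False, x: False}
  {z: True, a: False, h: False, x: False}
  {a: False, h: False, z: False, x: False}
  {x: True, a: True, z: True, h: False}
  {x: True, a: True, h: False, z: False}
  {x: True, z: True, a: False, h: False}
  {x: True, a: False, h: False, z: False}
  {a: True, h: True, z: True, x: False}
  {a: True, h: True, x: False, z: False}
  {h: True, z: True, x: False, a: False}
  {h: True, x: False, z: False, a: False}
  {a: True, h: True, x: True, z: True}
  {a: True, h: True, x: True, z: False}
  {h: True, x: True, z: True, a: False}


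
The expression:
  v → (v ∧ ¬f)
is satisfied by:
  {v: False, f: False}
  {f: True, v: False}
  {v: True, f: False}


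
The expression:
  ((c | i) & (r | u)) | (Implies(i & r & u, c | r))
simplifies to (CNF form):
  True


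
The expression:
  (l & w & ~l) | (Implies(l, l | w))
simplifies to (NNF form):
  True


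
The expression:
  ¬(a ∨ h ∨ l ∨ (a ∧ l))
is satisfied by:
  {h: False, l: False, a: False}


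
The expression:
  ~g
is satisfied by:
  {g: False}


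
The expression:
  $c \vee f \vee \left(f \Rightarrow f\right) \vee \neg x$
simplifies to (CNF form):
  $\text{True}$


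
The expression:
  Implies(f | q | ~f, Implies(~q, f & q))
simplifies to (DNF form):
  q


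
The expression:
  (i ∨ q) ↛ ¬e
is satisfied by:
  {i: True, q: True, e: True}
  {i: True, e: True, q: False}
  {q: True, e: True, i: False}


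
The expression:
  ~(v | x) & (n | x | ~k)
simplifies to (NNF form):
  ~v & ~x & (n | ~k)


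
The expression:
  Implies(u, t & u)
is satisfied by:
  {t: True, u: False}
  {u: False, t: False}
  {u: True, t: True}


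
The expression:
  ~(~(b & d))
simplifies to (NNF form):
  b & d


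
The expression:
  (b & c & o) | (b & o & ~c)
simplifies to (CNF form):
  b & o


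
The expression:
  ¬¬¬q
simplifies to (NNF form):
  ¬q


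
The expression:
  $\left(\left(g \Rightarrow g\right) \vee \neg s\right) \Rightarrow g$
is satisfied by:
  {g: True}


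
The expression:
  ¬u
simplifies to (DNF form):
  ¬u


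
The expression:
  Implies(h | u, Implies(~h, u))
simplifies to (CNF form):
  True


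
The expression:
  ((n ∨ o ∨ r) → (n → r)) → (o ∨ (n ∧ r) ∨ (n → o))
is always true.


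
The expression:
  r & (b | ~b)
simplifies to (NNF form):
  r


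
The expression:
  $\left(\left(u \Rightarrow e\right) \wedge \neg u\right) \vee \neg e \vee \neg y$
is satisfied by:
  {u: False, e: False, y: False}
  {y: True, u: False, e: False}
  {e: True, u: False, y: False}
  {y: True, e: True, u: False}
  {u: True, y: False, e: False}
  {y: True, u: True, e: False}
  {e: True, u: True, y: False}


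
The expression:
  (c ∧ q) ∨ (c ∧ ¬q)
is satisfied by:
  {c: True}


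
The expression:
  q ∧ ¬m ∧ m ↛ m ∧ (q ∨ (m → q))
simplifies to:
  False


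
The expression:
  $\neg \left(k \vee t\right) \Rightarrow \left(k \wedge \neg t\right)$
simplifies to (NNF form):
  $k \vee t$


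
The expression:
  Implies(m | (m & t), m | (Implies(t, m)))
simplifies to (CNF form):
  True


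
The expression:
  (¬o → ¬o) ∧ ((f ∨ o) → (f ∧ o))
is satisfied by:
  {o: False, f: False}
  {f: True, o: True}


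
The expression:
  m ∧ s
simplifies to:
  m ∧ s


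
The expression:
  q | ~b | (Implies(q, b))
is always true.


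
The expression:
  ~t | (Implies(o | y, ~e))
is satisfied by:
  {y: False, o: False, e: False, t: False}
  {o: True, t: False, y: False, e: False}
  {y: True, t: False, o: False, e: False}
  {o: True, y: True, t: False, e: False}
  {t: True, y: False, o: False, e: False}
  {t: True, o: True, y: False, e: False}
  {t: True, y: True, o: False, e: False}
  {t: True, o: True, y: True, e: False}
  {e: True, t: False, y: False, o: False}
  {e: True, o: True, t: False, y: False}
  {e: True, y: True, t: False, o: False}
  {e: True, o: True, y: True, t: False}
  {e: True, t: True, y: False, o: False}


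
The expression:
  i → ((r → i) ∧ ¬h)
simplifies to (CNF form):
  ¬h ∨ ¬i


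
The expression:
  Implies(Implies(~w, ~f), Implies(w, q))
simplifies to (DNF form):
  q | ~w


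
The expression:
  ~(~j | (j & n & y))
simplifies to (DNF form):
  (j & ~n) | (j & ~y)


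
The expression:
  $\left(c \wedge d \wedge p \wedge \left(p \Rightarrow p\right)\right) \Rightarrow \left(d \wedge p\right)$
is always true.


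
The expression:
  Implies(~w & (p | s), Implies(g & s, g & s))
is always true.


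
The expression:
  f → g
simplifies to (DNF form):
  g ∨ ¬f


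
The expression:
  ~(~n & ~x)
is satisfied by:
  {n: True, x: True}
  {n: True, x: False}
  {x: True, n: False}


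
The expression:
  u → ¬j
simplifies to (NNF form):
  ¬j ∨ ¬u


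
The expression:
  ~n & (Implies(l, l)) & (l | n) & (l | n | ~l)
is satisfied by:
  {l: True, n: False}


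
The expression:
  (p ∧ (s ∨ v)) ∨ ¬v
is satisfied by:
  {p: True, v: False}
  {v: False, p: False}
  {v: True, p: True}


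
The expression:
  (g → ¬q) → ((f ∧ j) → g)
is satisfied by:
  {g: True, j: False, f: False}
  {g: False, j: False, f: False}
  {f: True, g: True, j: False}
  {f: True, g: False, j: False}
  {j: True, g: True, f: False}
  {j: True, g: False, f: False}
  {j: True, f: True, g: True}


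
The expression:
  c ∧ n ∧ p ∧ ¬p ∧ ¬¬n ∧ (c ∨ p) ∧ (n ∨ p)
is never true.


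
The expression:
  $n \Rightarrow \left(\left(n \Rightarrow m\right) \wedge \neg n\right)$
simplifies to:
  $\neg n$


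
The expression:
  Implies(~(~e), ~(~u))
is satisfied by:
  {u: True, e: False}
  {e: False, u: False}
  {e: True, u: True}


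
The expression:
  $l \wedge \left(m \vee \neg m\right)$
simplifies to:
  $l$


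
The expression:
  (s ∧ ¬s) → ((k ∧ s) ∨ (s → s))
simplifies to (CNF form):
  True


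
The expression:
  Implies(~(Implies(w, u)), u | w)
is always true.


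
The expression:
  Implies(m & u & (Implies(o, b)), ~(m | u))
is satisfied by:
  {o: True, u: False, m: False, b: False}
  {o: False, u: False, m: False, b: False}
  {b: True, o: True, u: False, m: False}
  {b: True, o: False, u: False, m: False}
  {m: True, o: True, u: False, b: False}
  {m: True, o: False, u: False, b: False}
  {b: True, m: True, o: True, u: False}
  {b: True, m: True, o: False, u: False}
  {u: True, o: True, b: False, m: False}
  {u: True, o: False, b: False, m: False}
  {b: True, u: True, o: True, m: False}
  {b: True, u: True, o: False, m: False}
  {m: True, u: True, o: True, b: False}


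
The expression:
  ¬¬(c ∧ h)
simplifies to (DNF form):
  c ∧ h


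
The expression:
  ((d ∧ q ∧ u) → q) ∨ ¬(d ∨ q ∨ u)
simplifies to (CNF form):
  True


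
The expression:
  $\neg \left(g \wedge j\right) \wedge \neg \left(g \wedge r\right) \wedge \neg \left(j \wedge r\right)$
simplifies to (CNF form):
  $\left(\neg g \vee \neg j\right) \wedge \left(\neg g \vee \neg r\right) \wedge \left(\neg j \vee \neg r\right) \wedge \left(\neg g \vee \neg j \vee \neg r\right)$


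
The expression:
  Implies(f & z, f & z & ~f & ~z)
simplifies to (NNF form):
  ~f | ~z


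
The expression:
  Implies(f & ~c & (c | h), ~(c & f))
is always true.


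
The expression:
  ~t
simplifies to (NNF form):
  ~t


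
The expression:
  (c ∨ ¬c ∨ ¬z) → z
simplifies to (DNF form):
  z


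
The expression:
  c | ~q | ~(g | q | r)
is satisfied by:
  {c: True, q: False}
  {q: False, c: False}
  {q: True, c: True}


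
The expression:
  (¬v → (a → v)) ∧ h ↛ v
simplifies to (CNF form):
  h ∧ ¬a ∧ ¬v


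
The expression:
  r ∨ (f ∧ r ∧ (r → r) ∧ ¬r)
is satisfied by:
  {r: True}


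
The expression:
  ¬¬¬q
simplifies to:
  ¬q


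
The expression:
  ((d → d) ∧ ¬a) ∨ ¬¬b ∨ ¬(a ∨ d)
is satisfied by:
  {b: True, a: False}
  {a: False, b: False}
  {a: True, b: True}


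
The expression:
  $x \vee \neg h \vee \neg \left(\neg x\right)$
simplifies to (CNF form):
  $x \vee \neg h$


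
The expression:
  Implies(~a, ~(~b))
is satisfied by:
  {a: True, b: True}
  {a: True, b: False}
  {b: True, a: False}


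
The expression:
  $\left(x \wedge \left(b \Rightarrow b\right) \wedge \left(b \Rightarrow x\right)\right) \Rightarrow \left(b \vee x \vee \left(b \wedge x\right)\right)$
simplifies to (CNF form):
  $\text{True}$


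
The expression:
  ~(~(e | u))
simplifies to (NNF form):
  e | u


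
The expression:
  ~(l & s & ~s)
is always true.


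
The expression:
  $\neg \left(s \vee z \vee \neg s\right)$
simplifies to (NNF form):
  $\text{False}$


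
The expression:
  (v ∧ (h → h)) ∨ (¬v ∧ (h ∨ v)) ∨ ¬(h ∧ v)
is always true.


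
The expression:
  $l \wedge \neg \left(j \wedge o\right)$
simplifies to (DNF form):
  $\left(l \wedge \neg j\right) \vee \left(l \wedge \neg o\right)$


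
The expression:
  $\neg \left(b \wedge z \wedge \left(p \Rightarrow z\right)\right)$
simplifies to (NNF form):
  $\neg b \vee \neg z$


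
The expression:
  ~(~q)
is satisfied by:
  {q: True}


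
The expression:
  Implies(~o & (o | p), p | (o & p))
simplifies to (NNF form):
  True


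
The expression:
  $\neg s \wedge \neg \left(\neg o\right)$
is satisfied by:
  {o: True, s: False}


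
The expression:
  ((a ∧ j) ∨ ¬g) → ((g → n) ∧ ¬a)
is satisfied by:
  {g: True, a: False, j: False}
  {g: False, a: False, j: False}
  {j: True, g: True, a: False}
  {j: True, g: False, a: False}
  {a: True, g: True, j: False}


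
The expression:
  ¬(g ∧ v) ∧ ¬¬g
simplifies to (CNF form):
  g ∧ ¬v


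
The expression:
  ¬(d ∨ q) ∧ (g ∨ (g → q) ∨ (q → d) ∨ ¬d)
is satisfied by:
  {q: False, d: False}


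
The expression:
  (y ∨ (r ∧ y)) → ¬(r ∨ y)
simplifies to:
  ¬y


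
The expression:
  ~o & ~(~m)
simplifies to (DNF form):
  m & ~o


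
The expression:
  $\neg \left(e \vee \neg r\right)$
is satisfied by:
  {r: True, e: False}


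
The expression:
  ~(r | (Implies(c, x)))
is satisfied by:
  {c: True, x: False, r: False}


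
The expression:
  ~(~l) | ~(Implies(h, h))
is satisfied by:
  {l: True}


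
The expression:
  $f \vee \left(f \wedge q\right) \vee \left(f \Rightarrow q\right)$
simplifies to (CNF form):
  $\text{True}$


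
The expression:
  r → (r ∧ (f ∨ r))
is always true.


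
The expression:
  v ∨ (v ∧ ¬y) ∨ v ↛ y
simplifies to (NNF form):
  v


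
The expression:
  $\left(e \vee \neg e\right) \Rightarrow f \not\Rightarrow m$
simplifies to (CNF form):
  $f \wedge \neg m$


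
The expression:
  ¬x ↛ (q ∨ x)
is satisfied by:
  {q: False, x: False}


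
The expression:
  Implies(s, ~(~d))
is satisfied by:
  {d: True, s: False}
  {s: False, d: False}
  {s: True, d: True}


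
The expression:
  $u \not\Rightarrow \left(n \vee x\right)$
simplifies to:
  $u \wedge \neg n \wedge \neg x$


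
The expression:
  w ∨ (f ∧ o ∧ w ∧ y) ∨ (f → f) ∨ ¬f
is always true.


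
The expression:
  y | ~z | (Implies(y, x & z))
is always true.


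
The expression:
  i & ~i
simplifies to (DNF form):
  False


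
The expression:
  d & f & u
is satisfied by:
  {u: True, d: True, f: True}


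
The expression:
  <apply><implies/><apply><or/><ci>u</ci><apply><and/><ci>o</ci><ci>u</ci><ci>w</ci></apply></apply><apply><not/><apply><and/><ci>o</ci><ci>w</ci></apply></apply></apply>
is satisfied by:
  {u: False, o: False, w: False}
  {w: True, u: False, o: False}
  {o: True, u: False, w: False}
  {w: True, o: True, u: False}
  {u: True, w: False, o: False}
  {w: True, u: True, o: False}
  {o: True, u: True, w: False}


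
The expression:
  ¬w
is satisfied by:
  {w: False}


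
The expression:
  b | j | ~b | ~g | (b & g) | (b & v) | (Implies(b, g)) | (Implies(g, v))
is always true.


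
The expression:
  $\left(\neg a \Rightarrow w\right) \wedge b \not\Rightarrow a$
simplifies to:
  $b \wedge w \wedge \neg a$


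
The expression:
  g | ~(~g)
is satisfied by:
  {g: True}


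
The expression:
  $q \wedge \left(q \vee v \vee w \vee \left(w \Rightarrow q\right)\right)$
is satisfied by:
  {q: True}


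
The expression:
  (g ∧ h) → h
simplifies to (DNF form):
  True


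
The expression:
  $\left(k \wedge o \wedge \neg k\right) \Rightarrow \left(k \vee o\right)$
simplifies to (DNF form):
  $\text{True}$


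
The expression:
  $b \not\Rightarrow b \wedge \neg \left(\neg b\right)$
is never true.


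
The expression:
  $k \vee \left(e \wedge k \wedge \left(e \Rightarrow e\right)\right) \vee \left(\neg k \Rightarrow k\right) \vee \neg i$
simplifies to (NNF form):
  $k \vee \neg i$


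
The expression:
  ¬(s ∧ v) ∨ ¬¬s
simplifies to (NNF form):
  True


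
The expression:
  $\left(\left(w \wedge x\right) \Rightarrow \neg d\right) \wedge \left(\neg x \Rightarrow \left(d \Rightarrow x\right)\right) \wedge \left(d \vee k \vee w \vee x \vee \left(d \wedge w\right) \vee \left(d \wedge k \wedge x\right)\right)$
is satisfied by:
  {k: True, x: True, d: False, w: False}
  {k: True, d: False, x: False, w: False}
  {x: True, k: False, d: False, w: False}
  {w: True, k: True, x: True, d: False}
  {w: True, k: True, d: False, x: False}
  {w: True, x: True, k: False, d: False}
  {w: True, k: False, d: False, x: False}
  {k: True, x: True, d: True, w: False}
  {x: True, d: True, w: False, k: False}


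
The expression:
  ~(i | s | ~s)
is never true.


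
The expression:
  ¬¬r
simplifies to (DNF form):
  r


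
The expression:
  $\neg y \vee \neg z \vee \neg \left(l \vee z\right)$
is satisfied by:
  {z: False, y: False}
  {y: True, z: False}
  {z: True, y: False}


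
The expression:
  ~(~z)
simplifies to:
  z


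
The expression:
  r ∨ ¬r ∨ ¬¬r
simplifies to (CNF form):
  True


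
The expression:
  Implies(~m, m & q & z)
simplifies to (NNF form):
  m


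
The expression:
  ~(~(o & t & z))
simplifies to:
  o & t & z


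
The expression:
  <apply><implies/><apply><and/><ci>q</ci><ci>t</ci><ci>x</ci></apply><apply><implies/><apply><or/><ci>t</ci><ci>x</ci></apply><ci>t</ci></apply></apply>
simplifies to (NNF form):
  <true/>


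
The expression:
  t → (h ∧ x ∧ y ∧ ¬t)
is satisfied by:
  {t: False}


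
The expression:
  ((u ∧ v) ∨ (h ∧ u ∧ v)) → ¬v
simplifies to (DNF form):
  ¬u ∨ ¬v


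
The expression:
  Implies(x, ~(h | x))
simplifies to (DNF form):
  ~x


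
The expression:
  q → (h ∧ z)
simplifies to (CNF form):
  (h ∨ ¬q) ∧ (z ∨ ¬q)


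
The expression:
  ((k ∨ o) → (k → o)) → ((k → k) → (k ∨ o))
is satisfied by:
  {k: True, o: True}
  {k: True, o: False}
  {o: True, k: False}


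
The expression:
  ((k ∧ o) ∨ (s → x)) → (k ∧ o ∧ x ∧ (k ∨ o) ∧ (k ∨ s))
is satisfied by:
  {s: True, k: False, x: False, o: False}
  {o: True, s: True, k: False, x: False}
  {k: True, s: True, o: False, x: False}
  {x: True, o: True, k: True, s: True}
  {x: True, o: True, k: True, s: False}


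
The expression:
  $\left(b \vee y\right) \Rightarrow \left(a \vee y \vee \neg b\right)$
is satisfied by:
  {a: True, y: True, b: False}
  {a: True, b: False, y: False}
  {y: True, b: False, a: False}
  {y: False, b: False, a: False}
  {a: True, y: True, b: True}
  {a: True, b: True, y: False}
  {y: True, b: True, a: False}


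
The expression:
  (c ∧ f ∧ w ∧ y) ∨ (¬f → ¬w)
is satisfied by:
  {f: True, w: False}
  {w: False, f: False}
  {w: True, f: True}


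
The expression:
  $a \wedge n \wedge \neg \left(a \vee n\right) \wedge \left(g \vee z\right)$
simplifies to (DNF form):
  $\text{False}$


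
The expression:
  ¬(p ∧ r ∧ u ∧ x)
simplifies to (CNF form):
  ¬p ∨ ¬r ∨ ¬u ∨ ¬x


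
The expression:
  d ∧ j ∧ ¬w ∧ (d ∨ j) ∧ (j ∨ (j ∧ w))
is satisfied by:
  {j: True, d: True, w: False}


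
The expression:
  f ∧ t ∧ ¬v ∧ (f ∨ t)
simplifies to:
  f ∧ t ∧ ¬v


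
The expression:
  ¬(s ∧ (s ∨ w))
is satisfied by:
  {s: False}


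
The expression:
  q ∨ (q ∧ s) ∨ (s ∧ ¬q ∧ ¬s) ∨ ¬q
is always true.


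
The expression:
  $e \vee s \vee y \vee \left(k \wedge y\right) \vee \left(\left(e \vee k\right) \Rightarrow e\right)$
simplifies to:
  $e \vee s \vee y \vee \neg k$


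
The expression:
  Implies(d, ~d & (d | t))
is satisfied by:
  {d: False}


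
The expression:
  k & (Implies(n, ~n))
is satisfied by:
  {k: True, n: False}


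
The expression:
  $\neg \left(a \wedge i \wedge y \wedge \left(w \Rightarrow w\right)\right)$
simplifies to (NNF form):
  $\neg a \vee \neg i \vee \neg y$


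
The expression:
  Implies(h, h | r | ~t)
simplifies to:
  True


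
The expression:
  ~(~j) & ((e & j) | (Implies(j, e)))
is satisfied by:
  {j: True, e: True}


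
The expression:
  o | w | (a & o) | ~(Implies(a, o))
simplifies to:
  a | o | w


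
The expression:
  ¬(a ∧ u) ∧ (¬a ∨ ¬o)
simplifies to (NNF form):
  (¬o ∧ ¬u) ∨ ¬a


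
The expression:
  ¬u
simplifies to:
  ¬u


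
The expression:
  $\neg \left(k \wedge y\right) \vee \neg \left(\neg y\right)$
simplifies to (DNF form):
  $\text{True}$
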